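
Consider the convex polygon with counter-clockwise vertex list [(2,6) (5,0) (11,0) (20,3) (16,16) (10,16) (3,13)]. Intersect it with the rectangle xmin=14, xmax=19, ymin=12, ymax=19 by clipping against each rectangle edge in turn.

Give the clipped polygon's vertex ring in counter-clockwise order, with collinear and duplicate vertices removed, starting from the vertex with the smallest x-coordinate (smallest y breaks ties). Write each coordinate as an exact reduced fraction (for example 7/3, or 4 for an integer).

1. After x ≥ 14: [(14,1) (20,3) (16,16) (14,16)]
2. After x ≤ 19: [(14,1) (19,8/3) (19,25/4) (16,16) (14,16)]
3. After y ≥ 12: [(14,12) (224/13,12) (16,16) (14,16)]
4. After y ≤ 19: [(14,12) (224/13,12) (16,16) (14,16)]
5. Canonical ring: [(14,12) (224/13,12) (16,16) (14,16)]

Clipped polygon: [(14,12) (224/13,12) (16,16) (14,16)]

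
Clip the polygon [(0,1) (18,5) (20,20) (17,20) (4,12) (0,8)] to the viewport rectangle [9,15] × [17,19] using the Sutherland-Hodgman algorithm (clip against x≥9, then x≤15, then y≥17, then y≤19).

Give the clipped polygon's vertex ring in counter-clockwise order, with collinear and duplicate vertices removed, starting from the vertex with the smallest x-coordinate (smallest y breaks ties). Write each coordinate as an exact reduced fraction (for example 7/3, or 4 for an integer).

1. After x ≥ 9: [(9,3) (18,5) (20,20) (17,20) (9,196/13)]
2. After x ≤ 15: [(9,3) (15,13/3) (15,244/13) (9,196/13)]
3. After y ≥ 17: [(15,17) (15,244/13) (97/8,17)]
4. After y ≤ 19: [(15,17) (15,244/13) (97/8,17)]
5. Canonical ring: [(97/8,17) (15,17) (15,244/13)]

Clipped polygon: [(97/8,17) (15,17) (15,244/13)]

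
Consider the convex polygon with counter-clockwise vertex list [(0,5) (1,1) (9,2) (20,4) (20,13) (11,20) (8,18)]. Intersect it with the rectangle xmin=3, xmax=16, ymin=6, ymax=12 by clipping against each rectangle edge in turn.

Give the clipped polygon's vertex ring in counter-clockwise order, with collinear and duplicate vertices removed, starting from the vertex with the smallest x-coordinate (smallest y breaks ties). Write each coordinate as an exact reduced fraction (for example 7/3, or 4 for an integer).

Clipped polygon: [(3,6) (16,6) (16,12) (56/13,12) (3,79/8)]

1. After x ≥ 3: [(3,79/8) (3,5/4) (9,2) (20,4) (20,13) (11,20) (8,18)]
2. After x ≤ 16: [(3,79/8) (3,5/4) (9,2) (16,36/11) (16,145/9) (11,20) (8,18)]
3. After y ≥ 6: [(3,79/8) (3,6) (16,6) (16,145/9) (11,20) (8,18)]
4. After y ≤ 12: [(56/13,12) (3,79/8) (3,6) (16,6) (16,12)]
5. Canonical ring: [(3,6) (16,6) (16,12) (56/13,12) (3,79/8)]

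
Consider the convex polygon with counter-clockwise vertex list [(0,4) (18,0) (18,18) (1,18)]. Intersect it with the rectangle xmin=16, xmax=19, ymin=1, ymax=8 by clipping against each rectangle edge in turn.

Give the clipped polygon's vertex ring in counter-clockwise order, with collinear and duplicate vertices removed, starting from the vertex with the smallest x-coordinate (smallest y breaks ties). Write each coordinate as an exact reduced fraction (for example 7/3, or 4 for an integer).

Clipped polygon: [(16,1) (18,1) (18,8) (16,8)]

1. After x ≥ 16: [(16,4/9) (18,0) (18,18) (16,18)]
2. After x ≤ 19: [(16,4/9) (18,0) (18,18) (16,18)]
3. After y ≥ 1: [(16,1) (18,1) (18,18) (16,18)]
4. After y ≤ 8: [(16,8) (16,1) (18,1) (18,8)]
5. Canonical ring: [(16,1) (18,1) (18,8) (16,8)]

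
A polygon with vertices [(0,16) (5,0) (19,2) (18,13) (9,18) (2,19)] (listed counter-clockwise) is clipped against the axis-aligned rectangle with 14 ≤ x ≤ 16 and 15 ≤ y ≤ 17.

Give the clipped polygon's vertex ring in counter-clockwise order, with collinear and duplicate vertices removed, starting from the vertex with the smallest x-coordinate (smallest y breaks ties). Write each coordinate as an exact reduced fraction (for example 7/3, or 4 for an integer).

Clipped polygon: [(14,15) (72/5,15) (14,137/9)]

1. After x ≥ 14: [(14,9/7) (19,2) (18,13) (14,137/9)]
2. After x ≤ 16: [(14,9/7) (16,11/7) (16,127/9) (14,137/9)]
3. After y ≥ 15: [(14,15) (72/5,15) (14,137/9)]
4. After y ≤ 17: [(14,15) (72/5,15) (14,137/9)]
5. Canonical ring: [(14,15) (72/5,15) (14,137/9)]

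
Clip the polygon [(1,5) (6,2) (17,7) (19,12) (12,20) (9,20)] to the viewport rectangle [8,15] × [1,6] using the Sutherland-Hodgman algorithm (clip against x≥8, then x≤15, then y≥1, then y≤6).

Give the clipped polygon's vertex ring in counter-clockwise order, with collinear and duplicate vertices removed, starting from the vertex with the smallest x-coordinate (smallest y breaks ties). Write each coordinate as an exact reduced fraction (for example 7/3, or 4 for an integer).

Clipped polygon: [(8,32/11) (74/5,6) (8,6)]

1. After x ≥ 8: [(8,145/8) (8,32/11) (17,7) (19,12) (12,20) (9,20)]
2. After x ≤ 15: [(8,145/8) (8,32/11) (15,67/11) (15,116/7) (12,20) (9,20)]
3. After y ≥ 1: [(8,145/8) (8,32/11) (15,67/11) (15,116/7) (12,20) (9,20)]
4. After y ≤ 6: [(8,6) (8,32/11) (74/5,6)]
5. Canonical ring: [(8,32/11) (74/5,6) (8,6)]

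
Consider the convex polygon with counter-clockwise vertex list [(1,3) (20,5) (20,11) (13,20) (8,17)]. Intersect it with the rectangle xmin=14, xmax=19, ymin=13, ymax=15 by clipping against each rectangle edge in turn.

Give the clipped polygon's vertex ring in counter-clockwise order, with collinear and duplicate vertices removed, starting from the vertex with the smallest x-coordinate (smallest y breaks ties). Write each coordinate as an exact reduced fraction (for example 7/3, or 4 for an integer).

1. After x ≥ 14: [(14,83/19) (20,5) (20,11) (14,131/7)]
2. After x ≤ 19: [(14,83/19) (19,93/19) (19,86/7) (14,131/7)]
3. After y ≥ 13: [(14,13) (166/9,13) (14,131/7)]
4. After y ≤ 15: [(14,15) (14,13) (166/9,13) (152/9,15)]
5. Canonical ring: [(14,13) (166/9,13) (152/9,15) (14,15)]

Clipped polygon: [(14,13) (166/9,13) (152/9,15) (14,15)]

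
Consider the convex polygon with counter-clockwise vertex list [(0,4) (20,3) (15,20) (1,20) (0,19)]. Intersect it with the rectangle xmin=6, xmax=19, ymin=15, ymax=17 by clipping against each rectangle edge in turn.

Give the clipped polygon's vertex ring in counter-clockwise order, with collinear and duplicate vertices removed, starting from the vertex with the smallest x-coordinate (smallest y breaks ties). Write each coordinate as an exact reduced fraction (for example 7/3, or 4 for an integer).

Clipped polygon: [(6,15) (280/17,15) (270/17,17) (6,17)]

1. After x ≥ 6: [(6,37/10) (20,3) (15,20) (6,20)]
2. After x ≤ 19: [(6,37/10) (19,61/20) (19,32/5) (15,20) (6,20)]
3. After y ≥ 15: [(6,15) (280/17,15) (15,20) (6,20)]
4. After y ≤ 17: [(6,17) (6,15) (280/17,15) (270/17,17)]
5. Canonical ring: [(6,15) (280/17,15) (270/17,17) (6,17)]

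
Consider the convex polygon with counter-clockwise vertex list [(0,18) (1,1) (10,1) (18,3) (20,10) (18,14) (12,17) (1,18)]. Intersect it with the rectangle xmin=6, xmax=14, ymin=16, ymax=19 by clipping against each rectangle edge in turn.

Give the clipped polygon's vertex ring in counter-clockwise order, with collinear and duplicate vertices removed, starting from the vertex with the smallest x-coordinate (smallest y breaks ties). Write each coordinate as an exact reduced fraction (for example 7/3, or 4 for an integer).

1. After x ≥ 6: [(6,1) (10,1) (18,3) (20,10) (18,14) (12,17) (6,193/11)]
2. After x ≤ 14: [(6,1) (10,1) (14,2) (14,16) (12,17) (6,193/11)]
3. After y ≥ 16: [(6,16) (14,16) (14,16) (12,17) (6,193/11)]
4. After y ≤ 19: [(6,16) (14,16) (14,16) (12,17) (6,193/11)]
5. Canonical ring: [(6,16) (14,16) (12,17) (6,193/11)]

Clipped polygon: [(6,16) (14,16) (12,17) (6,193/11)]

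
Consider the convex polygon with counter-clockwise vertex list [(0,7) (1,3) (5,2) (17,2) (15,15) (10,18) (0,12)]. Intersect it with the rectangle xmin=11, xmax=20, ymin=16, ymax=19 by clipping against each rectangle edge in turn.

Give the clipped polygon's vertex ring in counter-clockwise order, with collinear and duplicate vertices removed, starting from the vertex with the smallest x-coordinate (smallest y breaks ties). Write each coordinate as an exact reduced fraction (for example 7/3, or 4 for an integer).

Clipped polygon: [(11,16) (40/3,16) (11,87/5)]

1. After x ≥ 11: [(11,2) (17,2) (15,15) (11,87/5)]
2. After x ≤ 20: [(11,2) (17,2) (15,15) (11,87/5)]
3. After y ≥ 16: [(11,16) (40/3,16) (11,87/5)]
4. After y ≤ 19: [(11,16) (40/3,16) (11,87/5)]
5. Canonical ring: [(11,16) (40/3,16) (11,87/5)]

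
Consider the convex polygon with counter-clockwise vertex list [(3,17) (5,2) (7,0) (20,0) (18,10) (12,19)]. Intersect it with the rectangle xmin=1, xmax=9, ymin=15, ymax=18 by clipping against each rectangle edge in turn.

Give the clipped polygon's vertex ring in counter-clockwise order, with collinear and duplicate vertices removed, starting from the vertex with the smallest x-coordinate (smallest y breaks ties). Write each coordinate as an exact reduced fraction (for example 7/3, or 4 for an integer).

1. After x ≥ 1: [(3,17) (5,2) (7,0) (20,0) (18,10) (12,19)]
2. After x ≤ 9: [(9,55/3) (3,17) (5,2) (7,0) (9,0)]
3. After y ≥ 15: [(9,15) (9,55/3) (3,17) (49/15,15)]
4. After y ≤ 18: [(9,15) (9,18) (15/2,18) (3,17) (49/15,15)]
5. Canonical ring: [(3,17) (49/15,15) (9,15) (9,18) (15/2,18)]

Clipped polygon: [(3,17) (49/15,15) (9,15) (9,18) (15/2,18)]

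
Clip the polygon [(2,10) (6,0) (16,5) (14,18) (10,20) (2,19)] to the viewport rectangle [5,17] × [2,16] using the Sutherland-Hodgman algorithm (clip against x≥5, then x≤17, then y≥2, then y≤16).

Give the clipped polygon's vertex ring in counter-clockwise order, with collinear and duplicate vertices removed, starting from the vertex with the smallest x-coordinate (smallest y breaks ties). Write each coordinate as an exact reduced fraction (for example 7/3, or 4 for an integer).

Clipped polygon: [(5,5/2) (26/5,2) (10,2) (16,5) (186/13,16) (5,16)]

1. After x ≥ 5: [(5,5/2) (6,0) (16,5) (14,18) (10,20) (5,155/8)]
2. After x ≤ 17: [(5,5/2) (6,0) (16,5) (14,18) (10,20) (5,155/8)]
3. After y ≥ 2: [(5,5/2) (26/5,2) (10,2) (16,5) (14,18) (10,20) (5,155/8)]
4. After y ≤ 16: [(5,16) (5,5/2) (26/5,2) (10,2) (16,5) (186/13,16)]
5. Canonical ring: [(5,5/2) (26/5,2) (10,2) (16,5) (186/13,16) (5,16)]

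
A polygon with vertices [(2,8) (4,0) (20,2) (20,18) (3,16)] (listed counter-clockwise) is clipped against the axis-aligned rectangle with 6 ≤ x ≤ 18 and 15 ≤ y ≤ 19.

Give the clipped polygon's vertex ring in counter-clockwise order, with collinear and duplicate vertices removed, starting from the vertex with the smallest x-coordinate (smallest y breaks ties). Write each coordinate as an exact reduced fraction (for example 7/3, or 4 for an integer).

1. After x ≥ 6: [(6,1/4) (20,2) (20,18) (6,278/17)]
2. After x ≤ 18: [(6,1/4) (18,7/4) (18,302/17) (6,278/17)]
3. After y ≥ 15: [(6,15) (18,15) (18,302/17) (6,278/17)]
4. After y ≤ 19: [(6,15) (18,15) (18,302/17) (6,278/17)]
5. Canonical ring: [(6,15) (18,15) (18,302/17) (6,278/17)]

Clipped polygon: [(6,15) (18,15) (18,302/17) (6,278/17)]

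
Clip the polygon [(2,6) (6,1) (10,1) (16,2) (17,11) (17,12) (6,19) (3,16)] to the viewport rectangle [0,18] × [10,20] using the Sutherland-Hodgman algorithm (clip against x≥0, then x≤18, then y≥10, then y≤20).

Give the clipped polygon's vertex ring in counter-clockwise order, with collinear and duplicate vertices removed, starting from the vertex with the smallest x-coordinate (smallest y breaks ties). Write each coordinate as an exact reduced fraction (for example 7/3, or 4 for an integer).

Clipped polygon: [(12/5,10) (152/9,10) (17,11) (17,12) (6,19) (3,16)]

1. After x ≥ 0: [(2,6) (6,1) (10,1) (16,2) (17,11) (17,12) (6,19) (3,16)]
2. After x ≤ 18: [(2,6) (6,1) (10,1) (16,2) (17,11) (17,12) (6,19) (3,16)]
3. After y ≥ 10: [(12/5,10) (152/9,10) (17,11) (17,12) (6,19) (3,16)]
4. After y ≤ 20: [(12/5,10) (152/9,10) (17,11) (17,12) (6,19) (3,16)]
5. Canonical ring: [(12/5,10) (152/9,10) (17,11) (17,12) (6,19) (3,16)]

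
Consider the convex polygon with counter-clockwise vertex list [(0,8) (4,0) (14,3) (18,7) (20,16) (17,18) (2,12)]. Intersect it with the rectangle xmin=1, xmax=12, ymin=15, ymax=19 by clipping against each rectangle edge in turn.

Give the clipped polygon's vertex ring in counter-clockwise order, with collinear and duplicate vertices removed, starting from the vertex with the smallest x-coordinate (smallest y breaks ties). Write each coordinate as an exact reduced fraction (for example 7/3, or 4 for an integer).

1. After x ≥ 1: [(1,10) (1,6) (4,0) (14,3) (18,7) (20,16) (17,18) (2,12)]
2. After x ≤ 12: [(1,10) (1,6) (4,0) (12,12/5) (12,16) (2,12)]
3. After y ≥ 15: [(12,15) (12,16) (19/2,15)]
4. After y ≤ 19: [(12,15) (12,16) (19/2,15)]
5. Canonical ring: [(19/2,15) (12,15) (12,16)]

Clipped polygon: [(19/2,15) (12,15) (12,16)]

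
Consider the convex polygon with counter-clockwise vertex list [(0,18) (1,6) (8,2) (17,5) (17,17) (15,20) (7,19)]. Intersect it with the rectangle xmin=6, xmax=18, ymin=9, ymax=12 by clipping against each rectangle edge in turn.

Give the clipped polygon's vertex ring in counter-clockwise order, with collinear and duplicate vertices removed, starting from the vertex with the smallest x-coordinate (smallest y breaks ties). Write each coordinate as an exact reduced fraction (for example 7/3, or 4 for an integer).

1. After x ≥ 6: [(6,132/7) (6,22/7) (8,2) (17,5) (17,17) (15,20) (7,19)]
2. After x ≤ 18: [(6,132/7) (6,22/7) (8,2) (17,5) (17,17) (15,20) (7,19)]
3. After y ≥ 9: [(6,132/7) (6,9) (17,9) (17,17) (15,20) (7,19)]
4. After y ≤ 12: [(6,12) (6,9) (17,9) (17,12)]
5. Canonical ring: [(6,9) (17,9) (17,12) (6,12)]

Clipped polygon: [(6,9) (17,9) (17,12) (6,12)]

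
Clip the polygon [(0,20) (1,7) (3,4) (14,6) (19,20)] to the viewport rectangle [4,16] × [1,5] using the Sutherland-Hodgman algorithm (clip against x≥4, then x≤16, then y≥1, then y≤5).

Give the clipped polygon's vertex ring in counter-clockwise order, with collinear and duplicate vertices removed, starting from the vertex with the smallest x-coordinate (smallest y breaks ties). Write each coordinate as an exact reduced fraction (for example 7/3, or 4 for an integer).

Clipped polygon: [(4,46/11) (17/2,5) (4,5)]

1. After x ≥ 4: [(4,20) (4,46/11) (14,6) (19,20)]
2. After x ≤ 16: [(16,20) (4,20) (4,46/11) (14,6) (16,58/5)]
3. After y ≥ 1: [(16,20) (4,20) (4,46/11) (14,6) (16,58/5)]
4. After y ≤ 5: [(4,5) (4,46/11) (17/2,5)]
5. Canonical ring: [(4,46/11) (17/2,5) (4,5)]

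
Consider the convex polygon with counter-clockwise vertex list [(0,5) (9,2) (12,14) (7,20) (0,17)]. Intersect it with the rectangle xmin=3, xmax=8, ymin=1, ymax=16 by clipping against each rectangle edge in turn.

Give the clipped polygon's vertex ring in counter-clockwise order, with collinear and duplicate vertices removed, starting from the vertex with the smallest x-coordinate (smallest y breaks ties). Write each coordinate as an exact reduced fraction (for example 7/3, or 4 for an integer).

1. After x ≥ 3: [(3,4) (9,2) (12,14) (7,20) (3,128/7)]
2. After x ≤ 8: [(3,4) (8,7/3) (8,94/5) (7,20) (3,128/7)]
3. After y ≥ 1: [(3,4) (8,7/3) (8,94/5) (7,20) (3,128/7)]
4. After y ≤ 16: [(3,16) (3,4) (8,7/3) (8,16)]
5. Canonical ring: [(3,4) (8,7/3) (8,16) (3,16)]

Clipped polygon: [(3,4) (8,7/3) (8,16) (3,16)]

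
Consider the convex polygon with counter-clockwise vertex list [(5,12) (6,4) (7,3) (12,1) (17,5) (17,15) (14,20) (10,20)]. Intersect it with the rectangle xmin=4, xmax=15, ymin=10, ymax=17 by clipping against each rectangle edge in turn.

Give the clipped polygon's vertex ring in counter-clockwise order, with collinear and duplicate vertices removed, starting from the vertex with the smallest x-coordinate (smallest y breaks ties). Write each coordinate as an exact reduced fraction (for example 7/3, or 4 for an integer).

1. After x ≥ 4: [(5,12) (6,4) (7,3) (12,1) (17,5) (17,15) (14,20) (10,20)]
2. After x ≤ 15: [(5,12) (6,4) (7,3) (12,1) (15,17/5) (15,55/3) (14,20) (10,20)]
3. After y ≥ 10: [(5,12) (21/4,10) (15,10) (15,55/3) (14,20) (10,20)]
4. After y ≤ 17: [(65/8,17) (5,12) (21/4,10) (15,10) (15,17)]
5. Canonical ring: [(5,12) (21/4,10) (15,10) (15,17) (65/8,17)]

Clipped polygon: [(5,12) (21/4,10) (15,10) (15,17) (65/8,17)]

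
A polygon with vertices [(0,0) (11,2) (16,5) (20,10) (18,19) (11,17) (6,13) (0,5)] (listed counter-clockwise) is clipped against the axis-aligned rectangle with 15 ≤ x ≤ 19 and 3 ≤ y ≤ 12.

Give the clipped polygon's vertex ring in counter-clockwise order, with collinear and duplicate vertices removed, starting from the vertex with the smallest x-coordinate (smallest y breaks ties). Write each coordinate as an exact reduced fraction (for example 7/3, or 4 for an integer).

Clipped polygon: [(15,22/5) (16,5) (19,35/4) (19,12) (15,12)]

1. After x ≥ 15: [(15,22/5) (16,5) (20,10) (18,19) (15,127/7)]
2. After x ≤ 19: [(15,22/5) (16,5) (19,35/4) (19,29/2) (18,19) (15,127/7)]
3. After y ≥ 3: [(15,22/5) (16,5) (19,35/4) (19,29/2) (18,19) (15,127/7)]
4. After y ≤ 12: [(15,12) (15,22/5) (16,5) (19,35/4) (19,12)]
5. Canonical ring: [(15,22/5) (16,5) (19,35/4) (19,12) (15,12)]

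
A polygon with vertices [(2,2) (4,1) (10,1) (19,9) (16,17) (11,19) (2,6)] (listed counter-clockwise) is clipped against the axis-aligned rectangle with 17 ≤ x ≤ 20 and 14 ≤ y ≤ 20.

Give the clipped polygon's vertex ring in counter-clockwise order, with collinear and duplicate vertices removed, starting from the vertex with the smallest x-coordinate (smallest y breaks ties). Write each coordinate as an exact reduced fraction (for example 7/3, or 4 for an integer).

Clipped polygon: [(17,14) (137/8,14) (17,43/3)]

1. After x ≥ 17: [(17,65/9) (19,9) (17,43/3)]
2. After x ≤ 20: [(17,65/9) (19,9) (17,43/3)]
3. After y ≥ 14: [(17,14) (137/8,14) (17,43/3)]
4. After y ≤ 20: [(17,14) (137/8,14) (17,43/3)]
5. Canonical ring: [(17,14) (137/8,14) (17,43/3)]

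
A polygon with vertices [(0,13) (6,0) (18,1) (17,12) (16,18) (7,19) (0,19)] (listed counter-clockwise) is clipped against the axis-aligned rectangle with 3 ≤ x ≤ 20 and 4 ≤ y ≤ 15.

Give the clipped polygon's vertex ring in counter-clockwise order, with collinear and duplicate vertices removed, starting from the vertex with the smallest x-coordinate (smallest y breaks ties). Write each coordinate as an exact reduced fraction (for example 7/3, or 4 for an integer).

Clipped polygon: [(3,13/2) (54/13,4) (195/11,4) (17,12) (33/2,15) (3,15)]

1. After x ≥ 3: [(3,13/2) (6,0) (18,1) (17,12) (16,18) (7,19) (3,19)]
2. After x ≤ 20: [(3,13/2) (6,0) (18,1) (17,12) (16,18) (7,19) (3,19)]
3. After y ≥ 4: [(3,13/2) (54/13,4) (195/11,4) (17,12) (16,18) (7,19) (3,19)]
4. After y ≤ 15: [(3,15) (3,13/2) (54/13,4) (195/11,4) (17,12) (33/2,15)]
5. Canonical ring: [(3,13/2) (54/13,4) (195/11,4) (17,12) (33/2,15) (3,15)]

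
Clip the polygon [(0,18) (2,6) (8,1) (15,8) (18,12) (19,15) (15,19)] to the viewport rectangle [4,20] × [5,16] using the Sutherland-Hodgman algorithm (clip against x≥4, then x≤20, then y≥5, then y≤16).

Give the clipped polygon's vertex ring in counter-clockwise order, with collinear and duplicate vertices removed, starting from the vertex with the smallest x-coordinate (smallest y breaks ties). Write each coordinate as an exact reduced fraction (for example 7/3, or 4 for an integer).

Clipped polygon: [(4,5) (12,5) (15,8) (18,12) (19,15) (18,16) (4,16)]

1. After x ≥ 4: [(4,274/15) (4,13/3) (8,1) (15,8) (18,12) (19,15) (15,19)]
2. After x ≤ 20: [(4,274/15) (4,13/3) (8,1) (15,8) (18,12) (19,15) (15,19)]
3. After y ≥ 5: [(4,274/15) (4,5) (12,5) (15,8) (18,12) (19,15) (15,19)]
4. After y ≤ 16: [(4,16) (4,5) (12,5) (15,8) (18,12) (19,15) (18,16)]
5. Canonical ring: [(4,5) (12,5) (15,8) (18,12) (19,15) (18,16) (4,16)]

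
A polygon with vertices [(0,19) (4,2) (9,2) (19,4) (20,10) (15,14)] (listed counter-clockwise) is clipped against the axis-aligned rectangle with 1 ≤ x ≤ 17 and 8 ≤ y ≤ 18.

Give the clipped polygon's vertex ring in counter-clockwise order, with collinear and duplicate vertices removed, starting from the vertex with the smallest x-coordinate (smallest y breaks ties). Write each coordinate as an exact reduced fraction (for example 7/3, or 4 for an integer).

1. After x ≥ 1: [(1,56/3) (1,59/4) (4,2) (9,2) (19,4) (20,10) (15,14)]
2. After x ≤ 17: [(1,56/3) (1,59/4) (4,2) (9,2) (17,18/5) (17,62/5) (15,14)]
3. After y ≥ 8: [(1,56/3) (1,59/4) (44/17,8) (17,8) (17,62/5) (15,14)]
4. After y ≤ 18: [(3,18) (1,18) (1,59/4) (44/17,8) (17,8) (17,62/5) (15,14)]
5. Canonical ring: [(1,59/4) (44/17,8) (17,8) (17,62/5) (15,14) (3,18) (1,18)]

Clipped polygon: [(1,59/4) (44/17,8) (17,8) (17,62/5) (15,14) (3,18) (1,18)]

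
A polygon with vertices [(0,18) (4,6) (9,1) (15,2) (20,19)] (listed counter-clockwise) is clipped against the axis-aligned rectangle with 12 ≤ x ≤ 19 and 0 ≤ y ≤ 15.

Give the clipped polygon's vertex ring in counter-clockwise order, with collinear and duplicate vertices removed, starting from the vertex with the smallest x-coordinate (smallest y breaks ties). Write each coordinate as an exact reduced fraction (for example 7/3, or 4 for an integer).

1. After x ≥ 12: [(12,93/5) (12,3/2) (15,2) (20,19)]
2. After x ≤ 19: [(19,379/20) (12,93/5) (12,3/2) (15,2) (19,78/5)]
3. After y ≥ 0: [(19,379/20) (12,93/5) (12,3/2) (15,2) (19,78/5)]
4. After y ≤ 15: [(12,15) (12,3/2) (15,2) (320/17,15)]
5. Canonical ring: [(12,3/2) (15,2) (320/17,15) (12,15)]

Clipped polygon: [(12,3/2) (15,2) (320/17,15) (12,15)]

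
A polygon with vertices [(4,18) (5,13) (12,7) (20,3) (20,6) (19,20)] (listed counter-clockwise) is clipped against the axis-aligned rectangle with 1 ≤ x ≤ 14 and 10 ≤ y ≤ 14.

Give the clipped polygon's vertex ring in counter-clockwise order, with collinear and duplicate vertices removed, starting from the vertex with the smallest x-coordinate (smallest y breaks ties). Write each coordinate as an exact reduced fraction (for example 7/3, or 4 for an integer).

Clipped polygon: [(24/5,14) (5,13) (17/2,10) (14,10) (14,14)]

1. After x ≥ 1: [(4,18) (5,13) (12,7) (20,3) (20,6) (19,20)]
2. After x ≤ 14: [(14,58/3) (4,18) (5,13) (12,7) (14,6)]
3. After y ≥ 10: [(14,10) (14,58/3) (4,18) (5,13) (17/2,10)]
4. After y ≤ 14: [(14,10) (14,14) (24/5,14) (5,13) (17/2,10)]
5. Canonical ring: [(24/5,14) (5,13) (17/2,10) (14,10) (14,14)]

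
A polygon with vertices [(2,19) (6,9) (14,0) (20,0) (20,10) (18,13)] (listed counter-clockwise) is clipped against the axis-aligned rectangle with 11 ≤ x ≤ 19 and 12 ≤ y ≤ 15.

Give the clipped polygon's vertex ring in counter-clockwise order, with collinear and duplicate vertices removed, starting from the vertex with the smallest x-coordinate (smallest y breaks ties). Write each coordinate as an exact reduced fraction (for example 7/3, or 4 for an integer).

Clipped polygon: [(11,12) (56/3,12) (18,13) (38/3,15) (11,15)]

1. After x ≥ 11: [(11,125/8) (11,27/8) (14,0) (20,0) (20,10) (18,13)]
2. After x ≤ 19: [(11,125/8) (11,27/8) (14,0) (19,0) (19,23/2) (18,13)]
3. After y ≥ 12: [(11,125/8) (11,12) (56/3,12) (18,13)]
4. After y ≤ 15: [(38/3,15) (11,15) (11,12) (56/3,12) (18,13)]
5. Canonical ring: [(11,12) (56/3,12) (18,13) (38/3,15) (11,15)]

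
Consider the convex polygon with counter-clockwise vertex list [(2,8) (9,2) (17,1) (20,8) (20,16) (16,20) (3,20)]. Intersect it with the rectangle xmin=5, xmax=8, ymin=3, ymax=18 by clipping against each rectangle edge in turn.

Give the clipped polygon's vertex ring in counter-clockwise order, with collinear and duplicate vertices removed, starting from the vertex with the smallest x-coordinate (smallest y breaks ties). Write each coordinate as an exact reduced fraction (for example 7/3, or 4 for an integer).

1. After x ≥ 5: [(5,38/7) (9,2) (17,1) (20,8) (20,16) (16,20) (5,20)]
2. After x ≤ 8: [(5,38/7) (8,20/7) (8,20) (5,20)]
3. After y ≥ 3: [(5,38/7) (47/6,3) (8,3) (8,20) (5,20)]
4. After y ≤ 18: [(5,18) (5,38/7) (47/6,3) (8,3) (8,18)]
5. Canonical ring: [(5,38/7) (47/6,3) (8,3) (8,18) (5,18)]

Clipped polygon: [(5,38/7) (47/6,3) (8,3) (8,18) (5,18)]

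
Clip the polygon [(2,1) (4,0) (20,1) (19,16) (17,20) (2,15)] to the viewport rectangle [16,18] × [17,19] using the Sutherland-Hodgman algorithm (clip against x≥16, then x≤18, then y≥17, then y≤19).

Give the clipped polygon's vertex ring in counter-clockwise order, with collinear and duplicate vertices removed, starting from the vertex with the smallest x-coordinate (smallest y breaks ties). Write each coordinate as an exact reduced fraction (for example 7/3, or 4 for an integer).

1. After x ≥ 16: [(16,3/4) (20,1) (19,16) (17,20) (16,59/3)]
2. After x ≤ 18: [(16,3/4) (18,7/8) (18,18) (17,20) (16,59/3)]
3. After y ≥ 17: [(16,17) (18,17) (18,18) (17,20) (16,59/3)]
4. After y ≤ 19: [(16,19) (16,17) (18,17) (18,18) (35/2,19)]
5. Canonical ring: [(16,17) (18,17) (18,18) (35/2,19) (16,19)]

Clipped polygon: [(16,17) (18,17) (18,18) (35/2,19) (16,19)]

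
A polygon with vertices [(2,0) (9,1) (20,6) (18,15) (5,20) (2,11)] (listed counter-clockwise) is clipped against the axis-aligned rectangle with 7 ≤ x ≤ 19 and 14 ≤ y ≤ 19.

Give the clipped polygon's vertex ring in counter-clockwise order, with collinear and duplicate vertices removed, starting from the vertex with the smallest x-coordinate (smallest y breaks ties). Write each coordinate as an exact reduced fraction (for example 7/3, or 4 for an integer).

Clipped polygon: [(7,14) (164/9,14) (18,15) (38/5,19) (7,19)]

1. After x ≥ 7: [(7,5/7) (9,1) (20,6) (18,15) (7,250/13)]
2. After x ≤ 19: [(7,5/7) (9,1) (19,61/11) (19,21/2) (18,15) (7,250/13)]
3. After y ≥ 14: [(7,14) (164/9,14) (18,15) (7,250/13)]
4. After y ≤ 19: [(7,19) (7,14) (164/9,14) (18,15) (38/5,19)]
5. Canonical ring: [(7,14) (164/9,14) (18,15) (38/5,19) (7,19)]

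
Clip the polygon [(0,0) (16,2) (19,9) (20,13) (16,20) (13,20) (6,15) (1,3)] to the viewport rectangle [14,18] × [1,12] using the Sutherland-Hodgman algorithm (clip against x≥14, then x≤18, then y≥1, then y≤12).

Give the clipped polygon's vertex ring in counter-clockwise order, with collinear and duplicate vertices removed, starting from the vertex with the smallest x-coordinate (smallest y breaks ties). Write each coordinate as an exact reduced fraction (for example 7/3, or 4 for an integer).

1. After x ≥ 14: [(14,7/4) (16,2) (19,9) (20,13) (16,20) (14,20)]
2. After x ≤ 18: [(14,7/4) (16,2) (18,20/3) (18,33/2) (16,20) (14,20)]
3. After y ≥ 1: [(14,7/4) (16,2) (18,20/3) (18,33/2) (16,20) (14,20)]
4. After y ≤ 12: [(14,12) (14,7/4) (16,2) (18,20/3) (18,12)]
5. Canonical ring: [(14,7/4) (16,2) (18,20/3) (18,12) (14,12)]

Clipped polygon: [(14,7/4) (16,2) (18,20/3) (18,12) (14,12)]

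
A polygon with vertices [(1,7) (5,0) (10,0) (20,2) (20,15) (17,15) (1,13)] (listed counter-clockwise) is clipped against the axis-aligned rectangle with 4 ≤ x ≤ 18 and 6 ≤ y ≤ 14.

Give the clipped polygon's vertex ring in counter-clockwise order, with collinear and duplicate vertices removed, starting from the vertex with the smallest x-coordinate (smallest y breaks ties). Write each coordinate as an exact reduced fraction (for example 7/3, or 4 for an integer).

Clipped polygon: [(4,6) (18,6) (18,14) (9,14) (4,107/8)]

1. After x ≥ 4: [(4,7/4) (5,0) (10,0) (20,2) (20,15) (17,15) (4,107/8)]
2. After x ≤ 18: [(4,7/4) (5,0) (10,0) (18,8/5) (18,15) (17,15) (4,107/8)]
3. After y ≥ 6: [(4,6) (18,6) (18,15) (17,15) (4,107/8)]
4. After y ≤ 14: [(4,6) (18,6) (18,14) (9,14) (4,107/8)]
5. Canonical ring: [(4,6) (18,6) (18,14) (9,14) (4,107/8)]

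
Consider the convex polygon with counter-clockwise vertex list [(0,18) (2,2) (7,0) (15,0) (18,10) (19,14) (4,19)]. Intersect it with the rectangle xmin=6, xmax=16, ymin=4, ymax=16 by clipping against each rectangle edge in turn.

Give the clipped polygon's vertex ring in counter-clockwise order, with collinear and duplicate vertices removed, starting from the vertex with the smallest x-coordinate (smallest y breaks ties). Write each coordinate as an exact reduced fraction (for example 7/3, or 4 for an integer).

1. After x ≥ 6: [(6,2/5) (7,0) (15,0) (18,10) (19,14) (6,55/3)]
2. After x ≤ 16: [(6,2/5) (7,0) (15,0) (16,10/3) (16,15) (6,55/3)]
3. After y ≥ 4: [(6,4) (16,4) (16,15) (6,55/3)]
4. After y ≤ 16: [(6,16) (6,4) (16,4) (16,15) (13,16)]
5. Canonical ring: [(6,4) (16,4) (16,15) (13,16) (6,16)]

Clipped polygon: [(6,4) (16,4) (16,15) (13,16) (6,16)]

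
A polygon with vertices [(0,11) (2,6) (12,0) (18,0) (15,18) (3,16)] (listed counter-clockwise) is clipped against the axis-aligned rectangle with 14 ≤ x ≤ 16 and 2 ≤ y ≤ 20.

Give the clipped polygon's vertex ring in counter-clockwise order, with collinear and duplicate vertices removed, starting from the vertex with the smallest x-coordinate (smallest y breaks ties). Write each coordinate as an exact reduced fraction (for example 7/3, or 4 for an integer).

1. After x ≥ 14: [(14,0) (18,0) (15,18) (14,107/6)]
2. After x ≤ 16: [(14,0) (16,0) (16,12) (15,18) (14,107/6)]
3. After y ≥ 2: [(14,2) (16,2) (16,12) (15,18) (14,107/6)]
4. After y ≤ 20: [(14,2) (16,2) (16,12) (15,18) (14,107/6)]
5. Canonical ring: [(14,2) (16,2) (16,12) (15,18) (14,107/6)]

Clipped polygon: [(14,2) (16,2) (16,12) (15,18) (14,107/6)]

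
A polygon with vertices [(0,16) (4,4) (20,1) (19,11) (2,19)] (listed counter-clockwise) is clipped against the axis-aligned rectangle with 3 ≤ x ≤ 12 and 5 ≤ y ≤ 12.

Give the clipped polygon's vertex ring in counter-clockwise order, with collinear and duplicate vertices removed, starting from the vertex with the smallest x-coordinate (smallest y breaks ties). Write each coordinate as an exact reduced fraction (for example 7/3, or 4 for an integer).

Clipped polygon: [(3,7) (11/3,5) (12,5) (12,12) (3,12)]

1. After x ≥ 3: [(3,7) (4,4) (20,1) (19,11) (3,315/17)]
2. After x ≤ 12: [(3,7) (4,4) (12,5/2) (12,243/17) (3,315/17)]
3. After y ≥ 5: [(3,7) (11/3,5) (12,5) (12,243/17) (3,315/17)]
4. After y ≤ 12: [(3,12) (3,7) (11/3,5) (12,5) (12,12)]
5. Canonical ring: [(3,7) (11/3,5) (12,5) (12,12) (3,12)]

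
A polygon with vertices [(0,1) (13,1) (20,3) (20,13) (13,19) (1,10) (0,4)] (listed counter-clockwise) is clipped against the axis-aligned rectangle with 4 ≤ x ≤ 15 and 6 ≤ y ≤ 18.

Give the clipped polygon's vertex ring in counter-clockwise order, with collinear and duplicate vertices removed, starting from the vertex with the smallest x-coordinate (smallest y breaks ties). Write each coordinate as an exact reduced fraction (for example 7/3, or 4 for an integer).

Clipped polygon: [(4,6) (15,6) (15,121/7) (85/6,18) (35/3,18) (4,49/4)]

1. After x ≥ 4: [(4,1) (13,1) (20,3) (20,13) (13,19) (4,49/4)]
2. After x ≤ 15: [(4,1) (13,1) (15,11/7) (15,121/7) (13,19) (4,49/4)]
3. After y ≥ 6: [(4,6) (15,6) (15,121/7) (13,19) (4,49/4)]
4. After y ≤ 18: [(4,6) (15,6) (15,121/7) (85/6,18) (35/3,18) (4,49/4)]
5. Canonical ring: [(4,6) (15,6) (15,121/7) (85/6,18) (35/3,18) (4,49/4)]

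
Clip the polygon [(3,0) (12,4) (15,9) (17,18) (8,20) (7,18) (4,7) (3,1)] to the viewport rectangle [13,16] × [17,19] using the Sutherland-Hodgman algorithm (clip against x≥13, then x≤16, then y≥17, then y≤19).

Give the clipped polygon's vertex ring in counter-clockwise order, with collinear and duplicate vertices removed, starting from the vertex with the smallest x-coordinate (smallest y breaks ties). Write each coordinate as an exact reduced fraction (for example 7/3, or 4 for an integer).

Clipped polygon: [(13,17) (16,17) (16,164/9) (13,170/9)]

1. After x ≥ 13: [(13,17/3) (15,9) (17,18) (13,170/9)]
2. After x ≤ 16: [(13,17/3) (15,9) (16,27/2) (16,164/9) (13,170/9)]
3. After y ≥ 17: [(13,17) (16,17) (16,164/9) (13,170/9)]
4. After y ≤ 19: [(13,17) (16,17) (16,164/9) (13,170/9)]
5. Canonical ring: [(13,17) (16,17) (16,164/9) (13,170/9)]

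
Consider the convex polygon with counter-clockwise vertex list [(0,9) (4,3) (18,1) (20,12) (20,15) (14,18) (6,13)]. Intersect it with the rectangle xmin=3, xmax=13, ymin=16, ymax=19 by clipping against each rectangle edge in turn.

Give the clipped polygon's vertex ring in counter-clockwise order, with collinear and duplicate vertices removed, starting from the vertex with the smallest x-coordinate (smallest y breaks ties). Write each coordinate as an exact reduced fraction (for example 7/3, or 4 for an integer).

Clipped polygon: [(54/5,16) (13,16) (13,139/8)]

1. After x ≥ 3: [(3,11) (3,9/2) (4,3) (18,1) (20,12) (20,15) (14,18) (6,13)]
2. After x ≤ 13: [(3,11) (3,9/2) (4,3) (13,12/7) (13,139/8) (6,13)]
3. After y ≥ 16: [(13,16) (13,139/8) (54/5,16)]
4. After y ≤ 19: [(13,16) (13,139/8) (54/5,16)]
5. Canonical ring: [(54/5,16) (13,16) (13,139/8)]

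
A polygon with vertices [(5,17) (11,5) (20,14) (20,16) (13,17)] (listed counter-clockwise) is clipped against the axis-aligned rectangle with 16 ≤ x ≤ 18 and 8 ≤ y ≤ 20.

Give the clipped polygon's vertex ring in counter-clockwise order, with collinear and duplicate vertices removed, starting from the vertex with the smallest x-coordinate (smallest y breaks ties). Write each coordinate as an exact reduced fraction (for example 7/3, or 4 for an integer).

1. After x ≥ 16: [(16,10) (20,14) (20,16) (16,116/7)]
2. After x ≤ 18: [(16,10) (18,12) (18,114/7) (16,116/7)]
3. After y ≥ 8: [(16,10) (18,12) (18,114/7) (16,116/7)]
4. After y ≤ 20: [(16,10) (18,12) (18,114/7) (16,116/7)]
5. Canonical ring: [(16,10) (18,12) (18,114/7) (16,116/7)]

Clipped polygon: [(16,10) (18,12) (18,114/7) (16,116/7)]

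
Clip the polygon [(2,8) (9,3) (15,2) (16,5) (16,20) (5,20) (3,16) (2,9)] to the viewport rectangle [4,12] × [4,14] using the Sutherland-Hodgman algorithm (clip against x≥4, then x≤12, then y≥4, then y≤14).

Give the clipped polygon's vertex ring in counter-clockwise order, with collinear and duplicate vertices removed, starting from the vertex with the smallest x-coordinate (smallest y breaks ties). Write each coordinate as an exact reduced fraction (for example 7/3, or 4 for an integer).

1. After x ≥ 4: [(4,46/7) (9,3) (15,2) (16,5) (16,20) (5,20) (4,18)]
2. After x ≤ 12: [(4,46/7) (9,3) (12,5/2) (12,20) (5,20) (4,18)]
3. After y ≥ 4: [(4,46/7) (38/5,4) (12,4) (12,20) (5,20) (4,18)]
4. After y ≤ 14: [(4,14) (4,46/7) (38/5,4) (12,4) (12,14)]
5. Canonical ring: [(4,46/7) (38/5,4) (12,4) (12,14) (4,14)]

Clipped polygon: [(4,46/7) (38/5,4) (12,4) (12,14) (4,14)]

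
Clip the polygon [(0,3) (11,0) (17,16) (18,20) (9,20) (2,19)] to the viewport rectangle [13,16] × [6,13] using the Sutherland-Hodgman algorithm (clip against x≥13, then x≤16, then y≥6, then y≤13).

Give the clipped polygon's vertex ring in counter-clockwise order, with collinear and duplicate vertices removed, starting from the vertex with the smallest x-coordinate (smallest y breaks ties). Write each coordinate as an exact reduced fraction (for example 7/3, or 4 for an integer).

1. After x ≥ 13: [(13,16/3) (17,16) (18,20) (13,20)]
2. After x ≤ 16: [(13,16/3) (16,40/3) (16,20) (13,20)]
3. After y ≥ 6: [(13,6) (53/4,6) (16,40/3) (16,20) (13,20)]
4. After y ≤ 13: [(13,13) (13,6) (53/4,6) (127/8,13)]
5. Canonical ring: [(13,6) (53/4,6) (127/8,13) (13,13)]

Clipped polygon: [(13,6) (53/4,6) (127/8,13) (13,13)]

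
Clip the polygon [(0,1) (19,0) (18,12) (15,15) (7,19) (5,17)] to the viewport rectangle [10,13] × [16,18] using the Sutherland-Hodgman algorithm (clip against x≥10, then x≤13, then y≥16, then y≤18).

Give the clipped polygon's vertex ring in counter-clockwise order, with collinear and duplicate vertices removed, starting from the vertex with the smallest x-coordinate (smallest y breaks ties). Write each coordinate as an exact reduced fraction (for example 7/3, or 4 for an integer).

1. After x ≥ 10: [(10,9/19) (19,0) (18,12) (15,15) (10,35/2)]
2. After x ≤ 13: [(10,9/19) (13,6/19) (13,16) (10,35/2)]
3. After y ≥ 16: [(10,16) (13,16) (13,16) (10,35/2)]
4. After y ≤ 18: [(10,16) (13,16) (13,16) (10,35/2)]
5. Canonical ring: [(10,16) (13,16) (10,35/2)]

Clipped polygon: [(10,16) (13,16) (10,35/2)]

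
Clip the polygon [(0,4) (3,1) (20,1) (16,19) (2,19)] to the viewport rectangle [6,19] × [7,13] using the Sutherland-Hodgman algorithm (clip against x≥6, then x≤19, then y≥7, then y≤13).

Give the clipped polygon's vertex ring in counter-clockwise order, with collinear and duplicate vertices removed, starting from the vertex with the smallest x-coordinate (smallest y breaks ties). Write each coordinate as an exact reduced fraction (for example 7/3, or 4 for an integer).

Clipped polygon: [(6,7) (56/3,7) (52/3,13) (6,13)]

1. After x ≥ 6: [(6,1) (20,1) (16,19) (6,19)]
2. After x ≤ 19: [(6,1) (19,1) (19,11/2) (16,19) (6,19)]
3. After y ≥ 7: [(6,7) (56/3,7) (16,19) (6,19)]
4. After y ≤ 13: [(6,13) (6,7) (56/3,7) (52/3,13)]
5. Canonical ring: [(6,7) (56/3,7) (52/3,13) (6,13)]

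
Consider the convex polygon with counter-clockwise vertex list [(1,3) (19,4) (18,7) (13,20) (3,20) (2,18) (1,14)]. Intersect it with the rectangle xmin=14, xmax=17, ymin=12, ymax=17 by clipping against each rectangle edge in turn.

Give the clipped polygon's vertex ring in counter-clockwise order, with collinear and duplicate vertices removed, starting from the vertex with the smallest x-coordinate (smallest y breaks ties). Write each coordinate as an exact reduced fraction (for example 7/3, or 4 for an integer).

Clipped polygon: [(14,12) (209/13,12) (184/13,17) (14,17)]

1. After x ≥ 14: [(14,67/18) (19,4) (18,7) (14,87/5)]
2. After x ≤ 17: [(14,67/18) (17,35/9) (17,48/5) (14,87/5)]
3. After y ≥ 12: [(14,12) (209/13,12) (14,87/5)]
4. After y ≤ 17: [(14,17) (14,12) (209/13,12) (184/13,17)]
5. Canonical ring: [(14,12) (209/13,12) (184/13,17) (14,17)]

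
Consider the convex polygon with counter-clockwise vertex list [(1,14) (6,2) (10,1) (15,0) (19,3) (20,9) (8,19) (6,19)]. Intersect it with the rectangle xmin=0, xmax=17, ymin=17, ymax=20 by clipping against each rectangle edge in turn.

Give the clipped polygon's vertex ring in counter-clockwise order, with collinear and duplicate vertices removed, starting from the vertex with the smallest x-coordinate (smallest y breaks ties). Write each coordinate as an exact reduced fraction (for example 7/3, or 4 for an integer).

Clipped polygon: [(4,17) (52/5,17) (8,19) (6,19)]

1. After x ≥ 0: [(1,14) (6,2) (10,1) (15,0) (19,3) (20,9) (8,19) (6,19)]
2. After x ≤ 17: [(1,14) (6,2) (10,1) (15,0) (17,3/2) (17,23/2) (8,19) (6,19)]
3. After y ≥ 17: [(4,17) (52/5,17) (8,19) (6,19)]
4. After y ≤ 20: [(4,17) (52/5,17) (8,19) (6,19)]
5. Canonical ring: [(4,17) (52/5,17) (8,19) (6,19)]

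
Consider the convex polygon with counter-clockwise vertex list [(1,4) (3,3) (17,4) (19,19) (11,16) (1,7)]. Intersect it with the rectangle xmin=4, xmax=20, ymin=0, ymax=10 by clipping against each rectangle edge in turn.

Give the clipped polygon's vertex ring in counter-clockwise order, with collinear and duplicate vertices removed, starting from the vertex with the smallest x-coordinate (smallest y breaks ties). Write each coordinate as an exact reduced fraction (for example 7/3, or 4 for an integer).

Clipped polygon: [(4,43/14) (17,4) (89/5,10) (13/3,10) (4,97/10)]

1. After x ≥ 4: [(4,43/14) (17,4) (19,19) (11,16) (4,97/10)]
2. After x ≤ 20: [(4,43/14) (17,4) (19,19) (11,16) (4,97/10)]
3. After y ≥ 0: [(4,43/14) (17,4) (19,19) (11,16) (4,97/10)]
4. After y ≤ 10: [(4,43/14) (17,4) (89/5,10) (13/3,10) (4,97/10)]
5. Canonical ring: [(4,43/14) (17,4) (89/5,10) (13/3,10) (4,97/10)]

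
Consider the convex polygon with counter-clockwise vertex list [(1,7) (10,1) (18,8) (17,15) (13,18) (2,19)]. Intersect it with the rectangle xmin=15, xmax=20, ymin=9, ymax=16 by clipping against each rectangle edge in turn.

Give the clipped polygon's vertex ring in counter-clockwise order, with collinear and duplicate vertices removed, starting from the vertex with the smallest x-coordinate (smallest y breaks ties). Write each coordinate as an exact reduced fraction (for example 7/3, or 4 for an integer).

1. After x ≥ 15: [(15,43/8) (18,8) (17,15) (15,33/2)]
2. After x ≤ 20: [(15,43/8) (18,8) (17,15) (15,33/2)]
3. After y ≥ 9: [(15,9) (125/7,9) (17,15) (15,33/2)]
4. After y ≤ 16: [(15,16) (15,9) (125/7,9) (17,15) (47/3,16)]
5. Canonical ring: [(15,9) (125/7,9) (17,15) (47/3,16) (15,16)]

Clipped polygon: [(15,9) (125/7,9) (17,15) (47/3,16) (15,16)]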